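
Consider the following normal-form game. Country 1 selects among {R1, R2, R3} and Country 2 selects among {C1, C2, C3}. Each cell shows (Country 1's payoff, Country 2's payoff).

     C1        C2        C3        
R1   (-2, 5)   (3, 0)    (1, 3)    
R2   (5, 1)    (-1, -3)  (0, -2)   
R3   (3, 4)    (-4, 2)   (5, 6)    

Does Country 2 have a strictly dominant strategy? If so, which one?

A strategy is strictly dominant if it gives Country 2 a strictly higher payoff than every other strategy, against every choice by the opponent.
C1 is not dominant: against R3, C3 gives 6 > 4.
C2 is not dominant: against R1, C1 gives 5 > 0.
C3 is not dominant: against R1, C1 gives 5 > 3.
No single strategy is best against every opponent action.

None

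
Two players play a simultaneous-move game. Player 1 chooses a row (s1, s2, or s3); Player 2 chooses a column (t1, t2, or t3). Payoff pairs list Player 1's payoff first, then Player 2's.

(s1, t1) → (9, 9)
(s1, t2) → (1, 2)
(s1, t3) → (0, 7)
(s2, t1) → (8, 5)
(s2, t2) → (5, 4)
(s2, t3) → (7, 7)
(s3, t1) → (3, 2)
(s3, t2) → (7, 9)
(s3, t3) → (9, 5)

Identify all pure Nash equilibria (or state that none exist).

Check mutual best responses: a cell is a NE iff neither player can gain by unilaterally deviating.
Player 1's best responses — vs t1: s1 (payoff 9); vs t2: s3 (payoff 7); vs t3: s3 (payoff 9).
Player 2's best responses — vs s1: t1 (payoff 9); vs s2: t3 (payoff 7); vs s3: t2 (payoff 9).
Mutual best responses occur at (s1, t1) and (s3, t2); at each, neither player gains by switching.

(s1, t1) and (s3, t2)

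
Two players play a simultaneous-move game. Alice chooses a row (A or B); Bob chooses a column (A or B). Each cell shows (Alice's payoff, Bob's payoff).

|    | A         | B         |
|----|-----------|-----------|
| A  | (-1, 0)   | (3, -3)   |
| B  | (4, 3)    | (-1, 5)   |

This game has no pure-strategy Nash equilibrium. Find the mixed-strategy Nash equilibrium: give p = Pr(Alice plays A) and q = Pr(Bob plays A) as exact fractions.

Each player's mixing probability is pinned down by making the *other* player indifferent.
Bob indifferent between A and B: p·0 + (1−p)·3 = p·(-3) + (1−p)·5 ⟹ 3 + (-3)p = 5 + (-8)p ⟹ p = 2/5.
Alice indifferent between A and B: q·(-1) + (1−q)·3 = q·4 + (1−q)·(-1) ⟹ 3 + (-4)q = (-1) + 5q ⟹ q = 4/9.

p = 2/5, q = 4/9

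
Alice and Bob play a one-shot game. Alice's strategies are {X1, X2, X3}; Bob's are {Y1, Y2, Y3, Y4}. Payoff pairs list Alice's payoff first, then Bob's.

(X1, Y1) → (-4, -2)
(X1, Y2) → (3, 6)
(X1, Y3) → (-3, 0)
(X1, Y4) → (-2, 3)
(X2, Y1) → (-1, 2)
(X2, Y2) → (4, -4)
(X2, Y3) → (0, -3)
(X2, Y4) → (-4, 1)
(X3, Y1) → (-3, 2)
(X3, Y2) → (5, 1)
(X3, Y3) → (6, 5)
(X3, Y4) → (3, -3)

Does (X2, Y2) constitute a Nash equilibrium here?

Holding Bob at Y2: Alice gets 4 from X2 but could get 5 by switching to X3. Alice has a profitable deviation.

No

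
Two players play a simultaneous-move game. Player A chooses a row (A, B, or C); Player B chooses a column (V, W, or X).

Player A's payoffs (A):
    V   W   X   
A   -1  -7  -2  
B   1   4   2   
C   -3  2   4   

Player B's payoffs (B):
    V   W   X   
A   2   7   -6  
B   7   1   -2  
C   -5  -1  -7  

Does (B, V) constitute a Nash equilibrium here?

Holding Player B at V: Player A gets 1 from B, versus -1 from A, -3 from C. No profitable deviation for Player A.
Holding Player A at B: Player B gets 7 from V, versus 1 from W, -2 from X. No profitable deviation for Player B either.

Yes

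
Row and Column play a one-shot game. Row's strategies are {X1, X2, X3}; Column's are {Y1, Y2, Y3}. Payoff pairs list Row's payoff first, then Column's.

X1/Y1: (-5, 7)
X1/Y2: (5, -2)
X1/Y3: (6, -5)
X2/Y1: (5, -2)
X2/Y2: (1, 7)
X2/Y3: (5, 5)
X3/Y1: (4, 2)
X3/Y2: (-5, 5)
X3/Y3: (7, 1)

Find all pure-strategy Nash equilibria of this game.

None

A profile is a Nash equilibrium when each player is best-responding to the other.
Row's best responses — vs Y1: X2 (payoff 5); vs Y2: X1 (payoff 5); vs Y3: X3 (payoff 7).
Column's best responses — vs X1: Y1 (payoff 7); vs X2: Y2 (payoff 7); vs X3: Y2 (payoff 5).
No cell has both players best-responding. For instance, Row's best reply to Y2 is X1, but against X1 Column prefers Y1 over Y2.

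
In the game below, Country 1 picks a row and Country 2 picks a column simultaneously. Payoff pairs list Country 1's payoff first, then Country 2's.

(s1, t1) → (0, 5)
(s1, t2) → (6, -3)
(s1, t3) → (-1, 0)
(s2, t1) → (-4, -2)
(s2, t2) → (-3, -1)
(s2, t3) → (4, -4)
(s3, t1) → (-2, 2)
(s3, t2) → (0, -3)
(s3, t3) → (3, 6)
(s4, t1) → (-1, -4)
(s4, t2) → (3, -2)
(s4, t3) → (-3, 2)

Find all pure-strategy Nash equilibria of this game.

Check mutual best responses: a cell is a NE iff neither player can gain by unilaterally deviating.
Country 1's best responses — vs t1: s1 (payoff 0); vs t2: s1 (payoff 6); vs t3: s2 (payoff 4).
Country 2's best responses — vs s1: t1 (payoff 5); vs s2: t2 (payoff -1); vs s3: t3 (payoff 6); vs s4: t3 (payoff 2).
The only mutual best response is (s1, t1); neither player gains by switching there.

(s1, t1)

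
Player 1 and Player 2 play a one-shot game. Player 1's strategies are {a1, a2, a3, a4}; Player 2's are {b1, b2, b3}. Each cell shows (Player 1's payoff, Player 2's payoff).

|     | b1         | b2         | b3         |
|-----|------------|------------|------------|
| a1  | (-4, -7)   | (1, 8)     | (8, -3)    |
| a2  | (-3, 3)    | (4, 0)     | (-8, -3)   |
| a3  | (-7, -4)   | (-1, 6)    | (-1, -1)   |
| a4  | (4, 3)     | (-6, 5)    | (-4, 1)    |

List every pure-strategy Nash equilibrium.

Check mutual best responses: a cell is a NE iff neither player can gain by unilaterally deviating.
Player 1's best responses — vs b1: a4 (payoff 4); vs b2: a2 (payoff 4); vs b3: a1 (payoff 8).
Player 2's best responses — vs a1: b2 (payoff 8); vs a2: b1 (payoff 3); vs a3: b2 (payoff 6); vs a4: b2 (payoff 5).
No cell has both players best-responding. For instance, Player 1's best reply to b2 is a2, but against a2 Player 2 prefers b1 over b2.

None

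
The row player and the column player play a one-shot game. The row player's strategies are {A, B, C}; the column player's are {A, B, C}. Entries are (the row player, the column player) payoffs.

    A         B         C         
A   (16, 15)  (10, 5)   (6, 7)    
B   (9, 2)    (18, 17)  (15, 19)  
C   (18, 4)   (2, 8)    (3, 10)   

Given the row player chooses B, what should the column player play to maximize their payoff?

With the row player fixed at B, the column player's payoffs are: A → 2, B → 17, C → 19.
The maximum is 19, achieved by C.

C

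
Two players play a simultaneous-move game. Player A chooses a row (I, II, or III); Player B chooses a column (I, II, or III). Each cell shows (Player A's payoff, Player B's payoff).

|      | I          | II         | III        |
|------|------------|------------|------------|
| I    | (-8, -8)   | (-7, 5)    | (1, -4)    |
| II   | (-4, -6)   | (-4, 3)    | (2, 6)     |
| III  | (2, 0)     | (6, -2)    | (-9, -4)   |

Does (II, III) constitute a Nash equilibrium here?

Yes

Holding Player B at III: Player A gets 2 from II, versus 1 from I, -9 from III. No profitable deviation for Player A.
Holding Player A at II: Player B gets 6 from III, versus -6 from I, 3 from II. No profitable deviation for Player B either.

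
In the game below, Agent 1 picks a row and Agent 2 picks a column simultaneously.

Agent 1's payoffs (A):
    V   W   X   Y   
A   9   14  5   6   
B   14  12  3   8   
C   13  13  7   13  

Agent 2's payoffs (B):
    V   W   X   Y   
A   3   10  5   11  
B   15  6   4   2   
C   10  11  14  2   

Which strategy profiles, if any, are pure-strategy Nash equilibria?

(B, V) and (C, X)

Find each player's best response to every opponent strategy; NE are the intersections.
Agent 1's best responses — vs V: B (payoff 14); vs W: A (payoff 14); vs X: C (payoff 7); vs Y: C (payoff 13).
Agent 2's best responses — vs A: Y (payoff 11); vs B: V (payoff 15); vs C: X (payoff 14).
Mutual best responses occur at (B, V) and (C, X); at each, neither player gains by switching.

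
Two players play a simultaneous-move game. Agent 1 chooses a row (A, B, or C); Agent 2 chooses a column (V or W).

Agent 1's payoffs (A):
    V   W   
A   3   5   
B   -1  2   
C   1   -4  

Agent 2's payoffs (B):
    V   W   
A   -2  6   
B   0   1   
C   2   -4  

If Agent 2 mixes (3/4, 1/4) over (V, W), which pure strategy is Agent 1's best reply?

Compute Agent 1's expected payoff from each pure strategy against the given mix.
A: (3/4)·3 + (1/4)·5 = 7/2
B: (3/4)·(-1) + (1/4)·2 = -1/4
C: (3/4)·1 + (1/4)·(-4) = -1/4
Highest expected payoff is 7/2, from A.

A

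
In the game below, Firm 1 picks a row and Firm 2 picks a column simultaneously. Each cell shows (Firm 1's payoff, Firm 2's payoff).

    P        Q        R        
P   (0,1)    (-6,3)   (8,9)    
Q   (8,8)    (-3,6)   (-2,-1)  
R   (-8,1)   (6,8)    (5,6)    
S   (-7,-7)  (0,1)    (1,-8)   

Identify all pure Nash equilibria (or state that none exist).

Check mutual best responses: a cell is a NE iff neither player can gain by unilaterally deviating.
Firm 1's best responses — vs P: Q (payoff 8); vs Q: R (payoff 6); vs R: P (payoff 8).
Firm 2's best responses — vs P: R (payoff 9); vs Q: P (payoff 8); vs R: Q (payoff 8); vs S: Q (payoff 1).
Mutual best responses occur at (P, R), (Q, P), and (R, Q); at each, neither player gains by switching.

(P, R), (Q, P), and (R, Q)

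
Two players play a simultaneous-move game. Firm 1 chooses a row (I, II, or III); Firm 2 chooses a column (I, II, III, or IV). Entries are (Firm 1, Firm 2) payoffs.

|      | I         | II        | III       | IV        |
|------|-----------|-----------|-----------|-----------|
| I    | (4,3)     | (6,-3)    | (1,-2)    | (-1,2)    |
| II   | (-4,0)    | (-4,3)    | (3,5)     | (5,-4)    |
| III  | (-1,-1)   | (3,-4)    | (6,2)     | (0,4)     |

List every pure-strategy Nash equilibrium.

Find each player's best response to every opponent strategy; NE are the intersections.
Firm 1's best responses — vs I: I (payoff 4); vs II: I (payoff 6); vs III: III (payoff 6); vs IV: II (payoff 5).
Firm 2's best responses — vs I: I (payoff 3); vs II: III (payoff 5); vs III: IV (payoff 4).
The only mutual best response is (I, I); neither player gains by switching there.

(I, I)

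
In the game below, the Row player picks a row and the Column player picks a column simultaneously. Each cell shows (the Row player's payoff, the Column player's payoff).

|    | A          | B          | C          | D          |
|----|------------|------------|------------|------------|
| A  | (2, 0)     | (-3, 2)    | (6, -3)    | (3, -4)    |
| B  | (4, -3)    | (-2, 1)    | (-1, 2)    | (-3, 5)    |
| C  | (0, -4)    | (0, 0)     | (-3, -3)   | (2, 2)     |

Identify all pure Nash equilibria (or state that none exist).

No pure-strategy Nash equilibrium

A profile is a Nash equilibrium when each player is best-responding to the other.
The Row player's best responses — vs A: B (payoff 4); vs B: C (payoff 0); vs C: A (payoff 6); vs D: A (payoff 3).
The Column player's best responses — vs A: B (payoff 2); vs B: D (payoff 5); vs C: D (payoff 2).
No cell has both players best-responding. For instance, the Row player's best reply to C is A, but against A the Column player prefers B over C.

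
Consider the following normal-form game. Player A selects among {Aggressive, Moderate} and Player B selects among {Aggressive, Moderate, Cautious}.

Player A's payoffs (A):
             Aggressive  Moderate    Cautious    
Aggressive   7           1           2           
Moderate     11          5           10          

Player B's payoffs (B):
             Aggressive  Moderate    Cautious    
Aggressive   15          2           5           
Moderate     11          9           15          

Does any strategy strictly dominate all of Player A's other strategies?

Moderate

Check whether one of Player A's strategies beats all alternatives regardless of what the opponent does.
Moderate strictly dominates: vs Aggressive: 11 > 7; vs Moderate: 5 > 1; vs Cautious: 10 > 2.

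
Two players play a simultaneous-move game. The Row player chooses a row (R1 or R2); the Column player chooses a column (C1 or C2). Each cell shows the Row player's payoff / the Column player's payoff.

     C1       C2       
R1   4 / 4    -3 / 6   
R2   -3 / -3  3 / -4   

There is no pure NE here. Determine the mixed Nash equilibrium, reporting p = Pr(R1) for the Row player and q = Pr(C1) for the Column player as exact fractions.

p = 1/3, q = 6/13

In a mixed NE each player is indifferent between their pure strategies, so the opponent's mix sets the indifference.
The Column player indifferent between C1 and C2: p·4 + (1−p)·(-3) = p·6 + (1−p)·(-4) ⟹ (-3) + 7p = (-4) + 10p ⟹ p = 1/3.
The Row player indifferent between R1 and R2: q·4 + (1−q)·(-3) = q·(-3) + (1−q)·3 ⟹ (-3) + 7q = 3 + (-6)q ⟹ q = 6/13.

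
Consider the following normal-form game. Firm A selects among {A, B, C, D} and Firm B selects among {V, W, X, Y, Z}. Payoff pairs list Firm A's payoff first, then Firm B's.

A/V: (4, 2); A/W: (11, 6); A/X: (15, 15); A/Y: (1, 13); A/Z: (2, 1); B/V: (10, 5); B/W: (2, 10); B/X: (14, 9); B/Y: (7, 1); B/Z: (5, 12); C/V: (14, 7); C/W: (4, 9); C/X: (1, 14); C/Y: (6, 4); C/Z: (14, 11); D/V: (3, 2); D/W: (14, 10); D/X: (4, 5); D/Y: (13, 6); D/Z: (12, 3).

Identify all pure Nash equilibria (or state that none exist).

(A, X) and (D, W)

Find each player's best response to every opponent strategy; NE are the intersections.
Firm A's best responses — vs V: C (payoff 14); vs W: D (payoff 14); vs X: A (payoff 15); vs Y: D (payoff 13); vs Z: C (payoff 14).
Firm B's best responses — vs A: X (payoff 15); vs B: Z (payoff 12); vs C: X (payoff 14); vs D: W (payoff 10).
Mutual best responses occur at (A, X) and (D, W); at each, neither player gains by switching.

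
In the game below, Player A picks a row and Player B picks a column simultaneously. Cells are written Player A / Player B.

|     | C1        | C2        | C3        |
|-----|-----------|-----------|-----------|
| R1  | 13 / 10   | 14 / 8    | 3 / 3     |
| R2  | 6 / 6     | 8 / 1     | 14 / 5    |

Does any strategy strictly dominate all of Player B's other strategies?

C1

Check whether one of Player B's strategies beats all alternatives regardless of what the opponent does.
C1 strictly dominates: vs R1: 10 > each of {8, 3}; vs R2: 6 > each of {1, 5}.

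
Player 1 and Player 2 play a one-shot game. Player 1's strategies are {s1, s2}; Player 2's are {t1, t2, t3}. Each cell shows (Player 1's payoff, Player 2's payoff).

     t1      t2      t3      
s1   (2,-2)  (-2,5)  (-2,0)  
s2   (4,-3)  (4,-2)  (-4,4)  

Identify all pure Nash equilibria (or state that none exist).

No pure-strategy Nash equilibrium

Find each player's best response to every opponent strategy; NE are the intersections.
Player 1's best responses — vs t1: s2 (payoff 4); vs t2: s2 (payoff 4); vs t3: s1 (payoff -2).
Player 2's best responses — vs s1: t2 (payoff 5); vs s2: t3 (payoff 4).
No cell has both players best-responding. For instance, Player 1's best reply to t1 is s2, but against s2 Player 2 prefers t3 over t1.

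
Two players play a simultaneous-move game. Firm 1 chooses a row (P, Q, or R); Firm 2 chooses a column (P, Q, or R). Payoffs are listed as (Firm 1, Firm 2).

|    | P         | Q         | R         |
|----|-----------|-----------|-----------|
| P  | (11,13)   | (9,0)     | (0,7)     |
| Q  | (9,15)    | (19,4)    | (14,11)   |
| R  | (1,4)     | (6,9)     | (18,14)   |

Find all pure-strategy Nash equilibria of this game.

(P, P) and (R, R)

Find each player's best response to every opponent strategy; NE are the intersections.
Firm 1's best responses — vs P: P (payoff 11); vs Q: Q (payoff 19); vs R: R (payoff 18).
Firm 2's best responses — vs P: P (payoff 13); vs Q: P (payoff 15); vs R: R (payoff 14).
Mutual best responses occur at (P, P) and (R, R); at each, neither player gains by switching.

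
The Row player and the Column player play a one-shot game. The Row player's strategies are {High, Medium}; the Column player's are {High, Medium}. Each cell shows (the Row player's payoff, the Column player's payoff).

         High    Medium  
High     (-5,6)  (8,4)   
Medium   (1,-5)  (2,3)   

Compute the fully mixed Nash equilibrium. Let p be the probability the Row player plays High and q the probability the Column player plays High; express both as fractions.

p = 4/5, q = 1/2

In a mixed NE each player is indifferent between their pure strategies, so the opponent's mix sets the indifference.
The Column player indifferent between High and Medium: p·6 + (1−p)·(-5) = p·4 + (1−p)·3 ⟹ (-5) + 11p = 3 + 1p ⟹ p = 4/5.
The Row player indifferent between High and Medium: q·(-5) + (1−q)·8 = q·1 + (1−q)·2 ⟹ 8 + (-13)q = 2 + (-1)q ⟹ q = 1/2.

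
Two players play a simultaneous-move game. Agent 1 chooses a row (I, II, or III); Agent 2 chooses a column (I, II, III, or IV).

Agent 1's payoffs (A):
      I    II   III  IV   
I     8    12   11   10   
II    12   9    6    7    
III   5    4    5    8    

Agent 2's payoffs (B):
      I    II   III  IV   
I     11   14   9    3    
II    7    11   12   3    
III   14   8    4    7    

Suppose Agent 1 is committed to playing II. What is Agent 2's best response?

With Agent 1 fixed at II, Agent 2's payoffs are: I → 7, II → 11, III → 12, IV → 3.
The maximum is 12, achieved by III.

III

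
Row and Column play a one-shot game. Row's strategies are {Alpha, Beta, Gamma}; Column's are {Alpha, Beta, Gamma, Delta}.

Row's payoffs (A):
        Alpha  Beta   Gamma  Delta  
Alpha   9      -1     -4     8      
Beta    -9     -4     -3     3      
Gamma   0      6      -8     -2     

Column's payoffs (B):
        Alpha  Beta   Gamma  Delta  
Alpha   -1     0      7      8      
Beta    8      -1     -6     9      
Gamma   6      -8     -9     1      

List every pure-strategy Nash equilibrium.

Find each player's best response to every opponent strategy; NE are the intersections.
Row's best responses — vs Alpha: Alpha (payoff 9); vs Beta: Gamma (payoff 6); vs Gamma: Beta (payoff -3); vs Delta: Alpha (payoff 8).
Column's best responses — vs Alpha: Delta (payoff 8); vs Beta: Delta (payoff 9); vs Gamma: Alpha (payoff 6).
The only mutual best response is (Alpha, Delta); neither player gains by switching there.

(Alpha, Delta)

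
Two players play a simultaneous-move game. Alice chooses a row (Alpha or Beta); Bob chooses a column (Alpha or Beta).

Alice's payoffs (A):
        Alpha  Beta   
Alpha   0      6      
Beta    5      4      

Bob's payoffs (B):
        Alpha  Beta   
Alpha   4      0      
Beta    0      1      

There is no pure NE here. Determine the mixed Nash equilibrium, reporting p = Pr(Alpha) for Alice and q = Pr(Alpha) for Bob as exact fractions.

p = 1/5, q = 2/7

In a mixed NE each player is indifferent between their pure strategies, so the opponent's mix sets the indifference.
Bob indifferent between Alpha and Beta: p·4 + (1−p)·0 = p·0 + (1−p)·1 ⟹ 0 + 4p = 1 + (-1)p ⟹ p = 1/5.
Alice indifferent between Alpha and Beta: q·0 + (1−q)·6 = q·5 + (1−q)·4 ⟹ 6 + (-6)q = 4 + 1q ⟹ q = 2/7.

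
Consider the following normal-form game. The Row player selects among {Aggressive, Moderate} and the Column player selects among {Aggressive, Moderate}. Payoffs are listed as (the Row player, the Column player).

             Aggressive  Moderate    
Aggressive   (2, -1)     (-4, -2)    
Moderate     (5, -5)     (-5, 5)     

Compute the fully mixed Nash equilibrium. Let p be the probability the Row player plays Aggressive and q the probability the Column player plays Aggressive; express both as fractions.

p = 10/11, q = 1/4

In a mixed NE each player is indifferent between their pure strategies, so the opponent's mix sets the indifference.
The Column player indifferent between Aggressive and Moderate: p·(-1) + (1−p)·(-5) = p·(-2) + (1−p)·5 ⟹ (-5) + 4p = 5 + (-7)p ⟹ p = 10/11.
The Row player indifferent between Aggressive and Moderate: q·2 + (1−q)·(-4) = q·5 + (1−q)·(-5) ⟹ (-4) + 6q = (-5) + 10q ⟹ q = 1/4.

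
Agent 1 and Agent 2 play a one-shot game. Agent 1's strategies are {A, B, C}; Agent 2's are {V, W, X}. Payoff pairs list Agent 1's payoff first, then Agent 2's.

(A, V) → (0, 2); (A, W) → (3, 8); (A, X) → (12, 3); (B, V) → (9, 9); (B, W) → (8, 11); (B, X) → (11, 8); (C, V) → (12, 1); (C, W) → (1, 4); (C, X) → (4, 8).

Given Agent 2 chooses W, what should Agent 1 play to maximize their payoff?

B

With Agent 2 fixed at W, Agent 1's payoffs are: A → 3, B → 8, C → 1.
The maximum is 8, achieved by B.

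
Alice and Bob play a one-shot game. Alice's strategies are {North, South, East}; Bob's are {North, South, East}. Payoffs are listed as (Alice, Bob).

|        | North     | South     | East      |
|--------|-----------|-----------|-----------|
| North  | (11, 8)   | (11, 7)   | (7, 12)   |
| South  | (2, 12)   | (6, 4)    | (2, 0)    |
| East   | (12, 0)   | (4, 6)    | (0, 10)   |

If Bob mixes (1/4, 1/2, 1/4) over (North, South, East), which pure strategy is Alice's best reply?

Alice's best reply maximizes expected payoff against the mix.
North: (1/4)·11 + (1/2)·11 + (1/4)·7 = 10
South: (1/4)·2 + (1/2)·6 + (1/4)·2 = 4
East: (1/4)·12 + (1/2)·4 + (1/4)·0 = 5
Highest expected payoff is 10, from North.

North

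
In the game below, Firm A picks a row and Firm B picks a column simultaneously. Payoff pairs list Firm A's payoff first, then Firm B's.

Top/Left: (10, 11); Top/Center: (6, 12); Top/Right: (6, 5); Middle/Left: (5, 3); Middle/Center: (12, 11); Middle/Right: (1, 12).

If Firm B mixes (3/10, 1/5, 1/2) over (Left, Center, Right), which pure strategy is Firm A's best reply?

Top

Firm A's best reply maximizes expected payoff against the mix.
Top: (3/10)·10 + (1/5)·6 + (1/2)·6 = 36/5
Middle: (3/10)·5 + (1/5)·12 + (1/2)·1 = 22/5
Highest expected payoff is 36/5, from Top.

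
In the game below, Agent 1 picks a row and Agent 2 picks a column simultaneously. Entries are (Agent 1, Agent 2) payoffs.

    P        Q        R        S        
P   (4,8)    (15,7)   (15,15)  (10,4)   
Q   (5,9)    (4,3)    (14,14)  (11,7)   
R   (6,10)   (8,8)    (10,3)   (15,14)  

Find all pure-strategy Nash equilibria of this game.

(P, R) and (R, S)

A profile is a Nash equilibrium when each player is best-responding to the other.
Agent 1's best responses — vs P: R (payoff 6); vs Q: P (payoff 15); vs R: P (payoff 15); vs S: R (payoff 15).
Agent 2's best responses — vs P: R (payoff 15); vs Q: R (payoff 14); vs R: S (payoff 14).
Mutual best responses occur at (P, R) and (R, S); at each, neither player gains by switching.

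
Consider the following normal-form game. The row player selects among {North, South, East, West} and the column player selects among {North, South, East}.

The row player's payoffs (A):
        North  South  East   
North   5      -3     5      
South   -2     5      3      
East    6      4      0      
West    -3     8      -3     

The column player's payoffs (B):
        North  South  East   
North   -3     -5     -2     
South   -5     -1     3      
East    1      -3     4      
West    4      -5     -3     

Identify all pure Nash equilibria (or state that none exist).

(North, East)

Find each player's best response to every opponent strategy; NE are the intersections.
The row player's best responses — vs North: East (payoff 6); vs South: West (payoff 8); vs East: North (payoff 5).
The column player's best responses — vs North: East (payoff -2); vs South: East (payoff 3); vs East: East (payoff 4); vs West: North (payoff 4).
The only mutual best response is (North, East); neither player gains by switching there.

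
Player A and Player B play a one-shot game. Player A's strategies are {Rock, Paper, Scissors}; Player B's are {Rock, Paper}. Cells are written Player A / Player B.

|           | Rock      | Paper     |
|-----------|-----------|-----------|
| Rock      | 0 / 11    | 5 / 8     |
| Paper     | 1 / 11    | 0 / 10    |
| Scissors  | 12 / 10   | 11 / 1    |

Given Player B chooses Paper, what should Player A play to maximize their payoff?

With Player B fixed at Paper, Player A's payoffs are: Rock → 5, Paper → 0, Scissors → 11.
The maximum is 11, achieved by Scissors.

Scissors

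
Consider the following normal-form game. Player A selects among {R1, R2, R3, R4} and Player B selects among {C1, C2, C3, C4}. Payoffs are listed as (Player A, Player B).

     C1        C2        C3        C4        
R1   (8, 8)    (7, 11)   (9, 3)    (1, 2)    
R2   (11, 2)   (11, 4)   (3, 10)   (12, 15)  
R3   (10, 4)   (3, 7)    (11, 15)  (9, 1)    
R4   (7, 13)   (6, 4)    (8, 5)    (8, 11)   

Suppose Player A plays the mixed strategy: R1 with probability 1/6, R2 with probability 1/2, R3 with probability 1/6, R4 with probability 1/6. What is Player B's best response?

Compute Player B's expected payoff from each pure strategy against the given mix.
C1: (1/6)·8 + (1/2)·2 + (1/6)·4 + (1/6)·13 = 31/6
C2: (1/6)·11 + (1/2)·4 + (1/6)·7 + (1/6)·4 = 17/3
C3: (1/6)·3 + (1/2)·10 + (1/6)·15 + (1/6)·5 = 53/6
C4: (1/6)·2 + (1/2)·15 + (1/6)·1 + (1/6)·11 = 59/6
Highest expected payoff is 59/6, from C4.

C4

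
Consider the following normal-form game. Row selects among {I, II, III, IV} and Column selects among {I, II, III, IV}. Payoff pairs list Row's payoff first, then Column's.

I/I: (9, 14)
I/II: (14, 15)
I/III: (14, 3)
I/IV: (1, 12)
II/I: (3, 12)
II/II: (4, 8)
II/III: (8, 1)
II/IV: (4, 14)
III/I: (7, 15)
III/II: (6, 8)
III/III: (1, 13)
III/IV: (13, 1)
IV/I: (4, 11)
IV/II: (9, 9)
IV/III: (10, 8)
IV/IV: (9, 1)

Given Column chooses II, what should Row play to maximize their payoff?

With Column fixed at II, Row's payoffs are: I → 14, II → 4, III → 6, IV → 9.
The maximum is 14, achieved by I.

I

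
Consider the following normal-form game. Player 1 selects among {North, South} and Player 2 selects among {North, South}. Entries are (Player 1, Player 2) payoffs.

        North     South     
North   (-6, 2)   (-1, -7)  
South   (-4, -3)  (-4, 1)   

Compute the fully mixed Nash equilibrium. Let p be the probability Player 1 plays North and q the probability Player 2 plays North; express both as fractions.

In a mixed NE each player is indifferent between their pure strategies, so the opponent's mix sets the indifference.
Player 2 indifferent between North and South: p·2 + (1−p)·(-3) = p·(-7) + (1−p)·1 ⟹ (-3) + 5p = 1 + (-8)p ⟹ p = 4/13.
Player 1 indifferent between North and South: q·(-6) + (1−q)·(-1) = q·(-4) + (1−q)·(-4) ⟹ (-1) + (-5)q = (-4) + 0q ⟹ q = 3/5.

p = 4/13, q = 3/5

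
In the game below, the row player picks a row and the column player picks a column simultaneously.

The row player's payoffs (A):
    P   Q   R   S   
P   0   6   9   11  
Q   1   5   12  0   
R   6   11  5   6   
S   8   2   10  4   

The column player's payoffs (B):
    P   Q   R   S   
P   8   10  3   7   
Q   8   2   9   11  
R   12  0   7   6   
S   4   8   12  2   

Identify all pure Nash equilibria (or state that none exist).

A profile is a Nash equilibrium when each player is best-responding to the other.
The row player's best responses — vs P: S (payoff 8); vs Q: R (payoff 11); vs R: Q (payoff 12); vs S: P (payoff 11).
The column player's best responses — vs P: Q (payoff 10); vs Q: S (payoff 11); vs R: P (payoff 12); vs S: R (payoff 12).
No cell has both players best-responding. For instance, the row player's best reply to Q is R, but against R the column player prefers P over Q.

There is no pure-strategy Nash equilibrium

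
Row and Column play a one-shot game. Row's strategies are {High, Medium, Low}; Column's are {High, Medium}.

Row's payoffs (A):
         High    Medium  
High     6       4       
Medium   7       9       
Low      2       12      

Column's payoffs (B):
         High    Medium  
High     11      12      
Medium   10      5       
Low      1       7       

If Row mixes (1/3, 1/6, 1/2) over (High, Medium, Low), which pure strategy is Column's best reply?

Compute Column's expected payoff from each pure strategy against the given mix.
High: (1/3)·11 + (1/6)·10 + (1/2)·1 = 35/6
Medium: (1/3)·12 + (1/6)·5 + (1/2)·7 = 25/3
Highest expected payoff is 25/3, from Medium.

Medium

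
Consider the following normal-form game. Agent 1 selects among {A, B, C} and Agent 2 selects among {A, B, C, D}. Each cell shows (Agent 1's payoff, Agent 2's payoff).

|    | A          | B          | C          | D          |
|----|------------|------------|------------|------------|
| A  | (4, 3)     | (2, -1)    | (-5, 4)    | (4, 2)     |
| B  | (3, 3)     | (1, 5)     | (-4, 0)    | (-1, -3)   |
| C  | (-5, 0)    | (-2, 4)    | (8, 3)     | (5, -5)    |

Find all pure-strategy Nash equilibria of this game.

There is no pure-strategy Nash equilibrium

A profile is a Nash equilibrium when each player is best-responding to the other.
Agent 1's best responses — vs A: A (payoff 4); vs B: A (payoff 2); vs C: C (payoff 8); vs D: C (payoff 5).
Agent 2's best responses — vs A: C (payoff 4); vs B: B (payoff 5); vs C: B (payoff 4).
No cell has both players best-responding. For instance, Agent 1's best reply to D is C, but against C Agent 2 prefers B over D.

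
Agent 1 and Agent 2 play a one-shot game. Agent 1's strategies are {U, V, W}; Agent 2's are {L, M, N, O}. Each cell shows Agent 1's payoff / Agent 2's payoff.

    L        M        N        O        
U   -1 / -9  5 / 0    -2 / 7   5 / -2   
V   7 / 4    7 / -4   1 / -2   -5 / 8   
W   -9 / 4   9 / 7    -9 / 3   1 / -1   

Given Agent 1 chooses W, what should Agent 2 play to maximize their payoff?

M

With Agent 1 fixed at W, Agent 2's payoffs are: L → 4, M → 7, N → 3, O → -1.
The maximum is 7, achieved by M.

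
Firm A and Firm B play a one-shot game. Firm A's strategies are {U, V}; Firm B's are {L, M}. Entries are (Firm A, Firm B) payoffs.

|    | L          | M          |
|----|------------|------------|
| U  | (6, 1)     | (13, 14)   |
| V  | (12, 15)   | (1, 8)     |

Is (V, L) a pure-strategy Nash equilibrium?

Holding Firm B at L: Firm A gets 12 from V, versus 6 from U. No profitable deviation for Firm A.
Holding Firm A at V: Firm B gets 15 from L, versus 8 from M. No profitable deviation for Firm B either.

Yes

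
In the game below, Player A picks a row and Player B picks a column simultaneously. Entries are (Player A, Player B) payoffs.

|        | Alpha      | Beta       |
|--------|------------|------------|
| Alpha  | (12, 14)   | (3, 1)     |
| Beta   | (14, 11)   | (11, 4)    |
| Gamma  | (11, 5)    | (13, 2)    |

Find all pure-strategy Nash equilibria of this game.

A profile is a Nash equilibrium when each player is best-responding to the other.
Player A's best responses — vs Alpha: Beta (payoff 14); vs Beta: Gamma (payoff 13).
Player B's best responses — vs Alpha: Alpha (payoff 14); vs Beta: Alpha (payoff 11); vs Gamma: Alpha (payoff 5).
The only mutual best response is (Beta, Alpha); neither player gains by switching there.

(Beta, Alpha)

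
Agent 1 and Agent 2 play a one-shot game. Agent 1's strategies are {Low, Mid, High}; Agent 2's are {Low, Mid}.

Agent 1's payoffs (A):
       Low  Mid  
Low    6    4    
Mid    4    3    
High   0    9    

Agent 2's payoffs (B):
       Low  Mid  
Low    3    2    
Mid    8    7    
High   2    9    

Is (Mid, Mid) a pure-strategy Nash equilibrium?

No

Holding Agent 2 at Mid: Agent 1 gets 3 from Mid but could get 9 by switching to High. Agent 1 has a profitable deviation.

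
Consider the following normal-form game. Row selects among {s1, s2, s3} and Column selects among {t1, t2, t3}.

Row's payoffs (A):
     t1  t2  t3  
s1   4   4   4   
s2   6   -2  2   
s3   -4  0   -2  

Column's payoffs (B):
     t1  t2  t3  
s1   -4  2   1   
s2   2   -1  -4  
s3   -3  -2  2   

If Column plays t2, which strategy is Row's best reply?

s1

With Column fixed at t2, Row's payoffs are: s1 → 4, s2 → -2, s3 → 0.
The maximum is 4, achieved by s1.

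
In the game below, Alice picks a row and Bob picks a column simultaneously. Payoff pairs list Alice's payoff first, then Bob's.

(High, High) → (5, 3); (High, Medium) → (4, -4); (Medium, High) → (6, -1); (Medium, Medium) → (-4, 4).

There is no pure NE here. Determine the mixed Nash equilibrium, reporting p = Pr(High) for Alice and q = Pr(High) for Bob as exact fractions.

In a mixed NE each player is indifferent between their pure strategies, so the opponent's mix sets the indifference.
Bob indifferent between High and Medium: p·3 + (1−p)·(-1) = p·(-4) + (1−p)·4 ⟹ (-1) + 4p = 4 + (-8)p ⟹ p = 5/12.
Alice indifferent between High and Medium: q·5 + (1−q)·4 = q·6 + (1−q)·(-4) ⟹ 4 + 1q = (-4) + 10q ⟹ q = 8/9.

p = 5/12, q = 8/9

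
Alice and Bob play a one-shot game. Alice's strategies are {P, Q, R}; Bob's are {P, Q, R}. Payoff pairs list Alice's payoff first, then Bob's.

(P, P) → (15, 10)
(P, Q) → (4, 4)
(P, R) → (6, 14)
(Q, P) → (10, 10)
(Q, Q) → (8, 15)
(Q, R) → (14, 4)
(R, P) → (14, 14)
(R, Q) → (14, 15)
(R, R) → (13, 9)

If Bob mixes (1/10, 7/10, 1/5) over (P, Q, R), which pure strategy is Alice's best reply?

R

Alice's best reply maximizes expected payoff against the mix.
P: (1/10)·15 + (7/10)·4 + (1/5)·6 = 11/2
Q: (1/10)·10 + (7/10)·8 + (1/5)·14 = 47/5
R: (1/10)·14 + (7/10)·14 + (1/5)·13 = 69/5
Highest expected payoff is 69/5, from R.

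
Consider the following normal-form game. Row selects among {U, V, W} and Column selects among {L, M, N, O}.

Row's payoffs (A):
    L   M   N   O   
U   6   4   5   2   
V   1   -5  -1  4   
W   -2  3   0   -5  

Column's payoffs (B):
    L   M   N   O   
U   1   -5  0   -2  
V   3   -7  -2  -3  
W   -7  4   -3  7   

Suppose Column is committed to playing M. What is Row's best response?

With Column fixed at M, Row's payoffs are: U → 4, V → -5, W → 3.
The maximum is 4, achieved by U.

U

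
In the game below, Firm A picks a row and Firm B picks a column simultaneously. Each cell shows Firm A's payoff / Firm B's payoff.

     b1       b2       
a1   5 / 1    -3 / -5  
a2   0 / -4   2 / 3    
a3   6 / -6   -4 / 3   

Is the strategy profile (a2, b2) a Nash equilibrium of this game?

Holding Firm B at b2: Firm A gets 2 from a2, versus -3 from a1, -4 from a3. No profitable deviation for Firm A.
Holding Firm A at a2: Firm B gets 3 from b2, versus -4 from b1. No profitable deviation for Firm B either.

Yes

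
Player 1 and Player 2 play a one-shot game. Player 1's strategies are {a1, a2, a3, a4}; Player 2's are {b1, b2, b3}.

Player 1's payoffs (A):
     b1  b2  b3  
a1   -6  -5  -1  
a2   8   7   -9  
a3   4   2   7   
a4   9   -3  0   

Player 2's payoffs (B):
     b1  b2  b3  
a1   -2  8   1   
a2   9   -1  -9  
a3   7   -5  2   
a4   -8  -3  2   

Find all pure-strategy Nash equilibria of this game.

Find each player's best response to every opponent strategy; NE are the intersections.
Player 1's best responses — vs b1: a4 (payoff 9); vs b2: a2 (payoff 7); vs b3: a3 (payoff 7).
Player 2's best responses — vs a1: b2 (payoff 8); vs a2: b1 (payoff 9); vs a3: b1 (payoff 7); vs a4: b3 (payoff 2).
No cell has both players best-responding. For instance, Player 1's best reply to b2 is a2, but against a2 Player 2 prefers b1 over b2.

None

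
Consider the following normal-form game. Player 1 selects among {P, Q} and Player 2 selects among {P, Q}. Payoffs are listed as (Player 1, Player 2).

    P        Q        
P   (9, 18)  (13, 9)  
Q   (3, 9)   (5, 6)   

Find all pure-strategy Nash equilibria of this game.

(P, P)

Find each player's best response to every opponent strategy; NE are the intersections.
Player 1's best responses — vs P: P (payoff 9); vs Q: P (payoff 13).
Player 2's best responses — vs P: P (payoff 18); vs Q: P (payoff 9).
The only mutual best response is (P, P); neither player gains by switching there.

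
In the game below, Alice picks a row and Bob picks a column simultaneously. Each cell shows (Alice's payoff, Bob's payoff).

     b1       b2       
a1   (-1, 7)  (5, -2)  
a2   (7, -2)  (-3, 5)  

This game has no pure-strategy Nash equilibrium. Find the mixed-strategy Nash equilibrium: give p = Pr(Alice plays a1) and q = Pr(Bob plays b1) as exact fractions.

p = 7/16, q = 1/2

Each player's mixing probability is pinned down by making the *other* player indifferent.
Bob indifferent between b1 and b2: p·7 + (1−p)·(-2) = p·(-2) + (1−p)·5 ⟹ (-2) + 9p = 5 + (-7)p ⟹ p = 7/16.
Alice indifferent between a1 and a2: q·(-1) + (1−q)·5 = q·7 + (1−q)·(-3) ⟹ 5 + (-6)q = (-3) + 10q ⟹ q = 1/2.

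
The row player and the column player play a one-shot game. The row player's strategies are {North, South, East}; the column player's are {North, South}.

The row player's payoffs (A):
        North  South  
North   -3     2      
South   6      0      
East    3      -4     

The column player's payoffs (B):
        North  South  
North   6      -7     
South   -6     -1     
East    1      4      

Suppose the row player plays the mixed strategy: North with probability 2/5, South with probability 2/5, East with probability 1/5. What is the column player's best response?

North

The column player's best reply maximizes expected payoff against the mix.
North: (2/5)·6 + (2/5)·(-6) + (1/5)·1 = 1/5
South: (2/5)·(-7) + (2/5)·(-1) + (1/5)·4 = -12/5
Highest expected payoff is 1/5, from North.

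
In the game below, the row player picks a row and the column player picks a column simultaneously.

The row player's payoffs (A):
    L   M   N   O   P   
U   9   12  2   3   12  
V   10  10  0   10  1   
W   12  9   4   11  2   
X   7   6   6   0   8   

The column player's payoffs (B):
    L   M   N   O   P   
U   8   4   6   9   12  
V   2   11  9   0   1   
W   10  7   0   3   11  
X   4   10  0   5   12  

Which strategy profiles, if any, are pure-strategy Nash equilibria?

Check mutual best responses: a cell is a NE iff neither player can gain by unilaterally deviating.
The row player's best responses — vs L: W (payoff 12); vs M: U (payoff 12); vs N: X (payoff 6); vs O: W (payoff 11); vs P: U (payoff 12).
The column player's best responses — vs U: P (payoff 12); vs V: M (payoff 11); vs W: P (payoff 11); vs X: P (payoff 12).
The only mutual best response is (U, P); neither player gains by switching there.

(U, P)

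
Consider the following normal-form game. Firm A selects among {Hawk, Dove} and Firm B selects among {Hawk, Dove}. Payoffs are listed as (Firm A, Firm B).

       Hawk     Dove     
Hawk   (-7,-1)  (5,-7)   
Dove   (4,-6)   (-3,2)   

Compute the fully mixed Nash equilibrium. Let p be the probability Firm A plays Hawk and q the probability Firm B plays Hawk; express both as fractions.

p = 4/7, q = 8/19

In a mixed NE each player is indifferent between their pure strategies, so the opponent's mix sets the indifference.
Firm B indifferent between Hawk and Dove: p·(-1) + (1−p)·(-6) = p·(-7) + (1−p)·2 ⟹ (-6) + 5p = 2 + (-9)p ⟹ p = 4/7.
Firm A indifferent between Hawk and Dove: q·(-7) + (1−q)·5 = q·4 + (1−q)·(-3) ⟹ 5 + (-12)q = (-3) + 7q ⟹ q = 8/19.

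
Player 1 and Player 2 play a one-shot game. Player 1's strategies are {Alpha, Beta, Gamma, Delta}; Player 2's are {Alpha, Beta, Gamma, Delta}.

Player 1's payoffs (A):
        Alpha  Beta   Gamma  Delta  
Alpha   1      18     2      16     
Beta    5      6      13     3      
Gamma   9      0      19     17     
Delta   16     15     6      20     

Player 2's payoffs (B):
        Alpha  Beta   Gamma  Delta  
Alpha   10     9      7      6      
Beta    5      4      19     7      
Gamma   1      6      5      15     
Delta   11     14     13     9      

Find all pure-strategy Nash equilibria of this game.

Check mutual best responses: a cell is a NE iff neither player can gain by unilaterally deviating.
Player 1's best responses — vs Alpha: Delta (payoff 16); vs Beta: Alpha (payoff 18); vs Gamma: Gamma (payoff 19); vs Delta: Delta (payoff 20).
Player 2's best responses — vs Alpha: Alpha (payoff 10); vs Beta: Gamma (payoff 19); vs Gamma: Delta (payoff 15); vs Delta: Beta (payoff 14).
No cell has both players best-responding. For instance, Player 1's best reply to Delta is Delta, but against Delta Player 2 prefers Beta over Delta.

No pure-strategy Nash equilibrium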